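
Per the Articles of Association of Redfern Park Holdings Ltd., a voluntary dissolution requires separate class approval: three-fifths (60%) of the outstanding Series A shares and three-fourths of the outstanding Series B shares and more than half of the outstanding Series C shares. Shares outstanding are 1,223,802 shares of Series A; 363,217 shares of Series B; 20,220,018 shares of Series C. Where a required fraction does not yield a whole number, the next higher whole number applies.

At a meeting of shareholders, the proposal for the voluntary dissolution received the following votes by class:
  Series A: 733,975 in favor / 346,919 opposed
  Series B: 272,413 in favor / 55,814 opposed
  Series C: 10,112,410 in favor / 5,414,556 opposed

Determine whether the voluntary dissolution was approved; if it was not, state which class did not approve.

Series A: 3/5 of 1223802 = 734281.20, rounded up to 734282; 734,282 required, 733,975 in favor — not approved.
Series B: 3/4 of 363217 = 272412.75, rounded up to 272413; 272,413 required, 272,413 in favor — approved.
Series C: a majority of 20220018 is 10110010; 10,110,010 required, 10,112,410 in favor — approved.

Not approved — the Series A shares did not give the required vote.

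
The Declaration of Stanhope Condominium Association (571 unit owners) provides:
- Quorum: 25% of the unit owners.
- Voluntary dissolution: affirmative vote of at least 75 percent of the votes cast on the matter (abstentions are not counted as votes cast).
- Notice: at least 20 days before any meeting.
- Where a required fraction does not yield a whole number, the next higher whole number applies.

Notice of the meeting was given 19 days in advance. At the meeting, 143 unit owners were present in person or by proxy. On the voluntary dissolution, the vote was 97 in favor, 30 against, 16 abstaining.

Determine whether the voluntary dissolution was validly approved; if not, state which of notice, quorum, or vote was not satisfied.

Notice: 19 days given; 20 required. Not satisfied.
Quorum: 25% of 571 = 142.75, rounded up to 143; 143 present. Satisfied.
Vote: requires three-fourths of the votes cast (143 − 16 abstaining = 127); 3/4 of 127 = 95.25, rounded up to 96, so 96 needed; 97 in favor. Satisfied.

Invalid — notice requirement not satisfied.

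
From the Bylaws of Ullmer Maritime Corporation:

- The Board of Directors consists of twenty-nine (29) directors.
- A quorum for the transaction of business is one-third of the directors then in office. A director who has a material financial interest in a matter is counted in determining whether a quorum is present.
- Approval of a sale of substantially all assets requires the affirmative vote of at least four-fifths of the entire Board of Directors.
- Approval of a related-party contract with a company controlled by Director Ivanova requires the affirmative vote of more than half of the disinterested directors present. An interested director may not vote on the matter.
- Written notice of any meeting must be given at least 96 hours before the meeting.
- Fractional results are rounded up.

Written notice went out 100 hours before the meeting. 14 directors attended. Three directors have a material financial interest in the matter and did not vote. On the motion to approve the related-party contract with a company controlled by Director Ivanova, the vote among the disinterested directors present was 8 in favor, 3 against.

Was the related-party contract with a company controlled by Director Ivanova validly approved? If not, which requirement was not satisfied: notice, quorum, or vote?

Notice: 100 hours given; 96 required (100 ≥ 96). Satisfied.
Quorum: 14 present (interested directors count toward quorum); quorum is 10. Satisfied.
Vote: the related-party contract with a company controlled by Director Ivanova requires a majority of the disinterested directors present (14 − 3 = 11). A majority of 11 is 6, so 6 affirmative votes are needed; 8 voted in favor. Satisfied.

Valid — all requirements satisfied.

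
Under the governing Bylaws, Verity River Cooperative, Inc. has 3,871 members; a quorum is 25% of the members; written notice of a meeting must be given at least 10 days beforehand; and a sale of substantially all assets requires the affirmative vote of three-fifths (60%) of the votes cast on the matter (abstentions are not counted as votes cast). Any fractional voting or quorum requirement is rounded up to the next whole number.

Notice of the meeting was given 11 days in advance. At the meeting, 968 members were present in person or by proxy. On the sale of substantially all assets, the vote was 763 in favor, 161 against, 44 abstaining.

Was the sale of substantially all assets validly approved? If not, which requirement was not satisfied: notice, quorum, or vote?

Notice: 11 days given; 10 required. Satisfied.
Quorum: 25% of 3,871 = 967.75, rounded up to 968; 968 present. Satisfied.
Vote: requires three-fifths of the votes cast (968 − 44 abstaining = 924); 3/5 of 924 = 554.40, rounded up to 555, so 555 needed; 763 in favor. Satisfied.

Valid — all requirements satisfied.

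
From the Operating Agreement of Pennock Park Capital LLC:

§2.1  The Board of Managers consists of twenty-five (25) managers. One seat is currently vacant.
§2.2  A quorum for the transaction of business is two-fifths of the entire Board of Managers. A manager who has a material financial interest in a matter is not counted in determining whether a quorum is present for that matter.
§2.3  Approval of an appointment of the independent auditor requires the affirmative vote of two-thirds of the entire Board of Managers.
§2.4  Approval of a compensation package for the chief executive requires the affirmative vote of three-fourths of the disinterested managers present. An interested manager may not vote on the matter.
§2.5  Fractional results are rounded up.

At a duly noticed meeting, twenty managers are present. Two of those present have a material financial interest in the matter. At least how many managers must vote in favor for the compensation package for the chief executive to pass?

14

The compensation package for the chief executive requires three-fourths of the disinterested managers present (20 − 2 = 18).
3/4 of 18 = 13.50, rounded up to 14.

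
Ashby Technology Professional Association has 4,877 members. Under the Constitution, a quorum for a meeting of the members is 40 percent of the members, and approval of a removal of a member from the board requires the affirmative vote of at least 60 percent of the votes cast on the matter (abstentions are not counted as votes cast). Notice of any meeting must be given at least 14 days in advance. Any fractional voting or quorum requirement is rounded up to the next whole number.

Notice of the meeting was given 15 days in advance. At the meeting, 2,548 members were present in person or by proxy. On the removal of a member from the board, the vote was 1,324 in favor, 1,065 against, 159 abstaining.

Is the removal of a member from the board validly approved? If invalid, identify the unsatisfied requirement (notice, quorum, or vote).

Invalid — vote requirement not satisfied.

Notice: 15 days given; 14 required. Satisfied.
Quorum: 40% of 4,877 = 1,950.80, rounded up to 1,951; 2,548 present. Satisfied.
Vote: requires three-fifths of the votes cast (2,548 − 159 abstaining = 2,389); 3/5 of 2389 = 1433.40, rounded up to 1434, so 1,434 needed; 1,324 in favor. Not satisfied.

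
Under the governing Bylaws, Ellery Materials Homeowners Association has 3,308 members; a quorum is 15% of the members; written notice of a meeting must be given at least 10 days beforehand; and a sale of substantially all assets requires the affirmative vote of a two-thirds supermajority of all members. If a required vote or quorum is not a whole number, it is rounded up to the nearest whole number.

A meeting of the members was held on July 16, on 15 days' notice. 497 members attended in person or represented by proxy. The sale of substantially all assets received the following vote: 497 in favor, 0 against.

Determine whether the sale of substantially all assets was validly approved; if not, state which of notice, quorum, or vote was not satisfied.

Notice: 15 days given; 10 required. Satisfied.
Quorum: 15% of 3,308 = 496.20, rounded up to 497; 497 present. Satisfied.
Vote: requires two-thirds of all members (3,308); 2/3 of 3308 = 2205.33, rounded up to 2206, so 2,206 needed; 497 in favor. Not satisfied.

Invalid — vote requirement not satisfied.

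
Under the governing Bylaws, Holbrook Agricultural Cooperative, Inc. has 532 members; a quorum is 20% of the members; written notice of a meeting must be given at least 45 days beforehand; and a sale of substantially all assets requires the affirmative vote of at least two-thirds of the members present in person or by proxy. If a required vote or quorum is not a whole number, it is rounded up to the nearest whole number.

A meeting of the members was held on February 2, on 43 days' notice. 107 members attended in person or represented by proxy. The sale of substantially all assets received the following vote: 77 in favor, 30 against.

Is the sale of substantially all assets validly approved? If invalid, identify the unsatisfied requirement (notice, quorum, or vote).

Invalid — notice requirement not satisfied.

Notice: 43 days given; 45 required. Not satisfied.
Quorum: 20% of 532 = 106.40, rounded up to 107; 107 present. Satisfied.
Vote: requires two-thirds of those present (107); 2/3 of 107 = 71.33, rounded up to 72, so 72 needed; 77 in favor. Satisfied.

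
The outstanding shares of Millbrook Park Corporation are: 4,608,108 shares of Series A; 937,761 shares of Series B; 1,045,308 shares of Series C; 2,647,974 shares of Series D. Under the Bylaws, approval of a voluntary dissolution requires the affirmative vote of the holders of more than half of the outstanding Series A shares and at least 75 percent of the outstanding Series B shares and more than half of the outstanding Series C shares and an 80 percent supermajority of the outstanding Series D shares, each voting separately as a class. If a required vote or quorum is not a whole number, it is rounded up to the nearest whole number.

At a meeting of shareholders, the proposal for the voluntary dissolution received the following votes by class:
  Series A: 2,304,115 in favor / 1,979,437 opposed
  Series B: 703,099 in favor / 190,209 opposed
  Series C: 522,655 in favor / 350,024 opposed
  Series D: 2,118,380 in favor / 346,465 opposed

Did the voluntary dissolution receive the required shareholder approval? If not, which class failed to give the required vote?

Series A: a majority of 4608108 is 2304055; 2,304,055 required, 2,304,115 in favor — approved.
Series B: 3/4 of 937761 = 703320.75, rounded up to 703321; 703,321 required, 703,099 in favor — not approved.
Series C: a majority of 1045308 is 522655; 522,655 required, 522,655 in favor — approved.
Series D: 4/5 of 2647974 = 2118379.20, rounded up to 2118380; 2,118,380 required, 2,118,380 in favor — approved.

Not approved — the Series B shares did not give the required vote.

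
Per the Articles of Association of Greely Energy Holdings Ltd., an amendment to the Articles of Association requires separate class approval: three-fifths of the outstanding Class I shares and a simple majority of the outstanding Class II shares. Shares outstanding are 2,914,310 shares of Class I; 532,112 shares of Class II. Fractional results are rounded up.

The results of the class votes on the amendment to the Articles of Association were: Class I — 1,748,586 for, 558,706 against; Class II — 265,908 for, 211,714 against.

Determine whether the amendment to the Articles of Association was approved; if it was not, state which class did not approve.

Class I: 3/5 of 2914310 = 1748586; 1,748,586 required, 1,748,586 in favor — approved.
Class II: a majority of 532112 is 266057; 266,057 required, 265,908 in favor — not approved.

Not approved — the Class II shares did not give the required vote.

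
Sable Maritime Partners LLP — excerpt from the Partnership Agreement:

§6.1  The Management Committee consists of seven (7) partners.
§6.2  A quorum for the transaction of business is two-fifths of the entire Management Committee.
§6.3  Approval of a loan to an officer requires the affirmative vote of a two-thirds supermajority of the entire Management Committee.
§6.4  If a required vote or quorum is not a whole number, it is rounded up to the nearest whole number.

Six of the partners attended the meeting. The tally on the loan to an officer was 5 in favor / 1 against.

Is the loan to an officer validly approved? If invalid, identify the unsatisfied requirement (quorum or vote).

Quorum: 6 present; quorum is 3. Satisfied.
Vote: the loan to an officer requires two-thirds of the entire Management Committee (7). 2/3 of 7 = 4.67, rounded up to 5, so 5 affirmative votes are needed; 5 voted in favor. Satisfied.

Valid — all requirements satisfied.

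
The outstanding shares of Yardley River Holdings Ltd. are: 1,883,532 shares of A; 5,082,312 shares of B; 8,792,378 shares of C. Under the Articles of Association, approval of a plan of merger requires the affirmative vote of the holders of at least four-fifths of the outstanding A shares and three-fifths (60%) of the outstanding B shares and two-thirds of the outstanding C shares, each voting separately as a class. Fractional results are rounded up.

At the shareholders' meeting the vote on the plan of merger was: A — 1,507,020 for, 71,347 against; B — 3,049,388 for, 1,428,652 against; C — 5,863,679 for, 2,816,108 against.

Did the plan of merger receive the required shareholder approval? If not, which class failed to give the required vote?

Approved — every class gave the required vote.

A: 4/5 of 1883532 = 1506825.60, rounded up to 1506826; 1,506,826 required, 1,507,020 in favor — approved.
B: 3/5 of 5082312 = 3049387.20, rounded up to 3049388; 3,049,388 required, 3,049,388 in favor — approved.
C: 2/3 of 8792378 = 5861585.33, rounded up to 5861586; 5,861,586 required, 5,863,679 in favor — approved.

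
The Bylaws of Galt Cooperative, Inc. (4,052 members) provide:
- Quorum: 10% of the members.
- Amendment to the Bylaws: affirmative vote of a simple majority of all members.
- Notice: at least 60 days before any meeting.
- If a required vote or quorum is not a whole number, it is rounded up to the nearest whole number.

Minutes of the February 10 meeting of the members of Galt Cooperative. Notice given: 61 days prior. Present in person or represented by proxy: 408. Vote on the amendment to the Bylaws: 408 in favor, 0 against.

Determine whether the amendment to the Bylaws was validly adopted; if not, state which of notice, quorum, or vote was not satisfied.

Invalid — vote requirement not satisfied.

Notice: 61 days given; 60 required. Satisfied.
Quorum: 10% of 4,052 = 405.20, rounded up to 406; 408 present. Satisfied.
Vote: requires a majority of all members (4,052); a majority of 4052 is 2027, so 2,027 needed; 408 in favor. Not satisfied.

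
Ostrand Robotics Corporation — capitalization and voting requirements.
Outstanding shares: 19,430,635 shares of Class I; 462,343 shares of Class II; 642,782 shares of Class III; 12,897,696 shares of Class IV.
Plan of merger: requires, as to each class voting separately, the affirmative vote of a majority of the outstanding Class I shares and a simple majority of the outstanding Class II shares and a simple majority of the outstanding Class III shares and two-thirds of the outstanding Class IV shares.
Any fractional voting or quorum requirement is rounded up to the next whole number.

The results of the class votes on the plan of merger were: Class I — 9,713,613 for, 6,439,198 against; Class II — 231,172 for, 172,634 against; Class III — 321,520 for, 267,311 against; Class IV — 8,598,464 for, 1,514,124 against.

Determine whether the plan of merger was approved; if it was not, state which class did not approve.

Not approved — the Class I shares did not give the required vote.

Class I: a majority of 19430635 is 9715318; 9,715,318 required, 9,713,613 in favor — not approved.
Class II: a majority of 462343 is 231172; 231,172 required, 231,172 in favor — approved.
Class III: a majority of 642782 is 321392; 321,392 required, 321,520 in favor — approved.
Class IV: 2/3 of 12897696 = 8598464; 8,598,464 required, 8,598,464 in favor — approved.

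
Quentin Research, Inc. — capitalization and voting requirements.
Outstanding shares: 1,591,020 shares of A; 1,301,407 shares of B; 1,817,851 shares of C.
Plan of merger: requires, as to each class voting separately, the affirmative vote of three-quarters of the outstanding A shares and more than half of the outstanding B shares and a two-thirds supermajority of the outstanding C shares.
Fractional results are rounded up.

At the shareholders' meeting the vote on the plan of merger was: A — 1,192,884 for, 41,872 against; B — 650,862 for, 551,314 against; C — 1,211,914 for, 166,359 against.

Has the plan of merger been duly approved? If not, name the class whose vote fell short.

Not approved — the A shares did not give the required vote.

A: 3/4 of 1591020 = 1193265; 1,193,265 required, 1,192,884 in favor — not approved.
B: a majority of 1301407 is 650704; 650,704 required, 650,862 in favor — approved.
C: 2/3 of 1817851 = 1211900.67, rounded up to 1211901; 1,211,901 required, 1,211,914 in favor — approved.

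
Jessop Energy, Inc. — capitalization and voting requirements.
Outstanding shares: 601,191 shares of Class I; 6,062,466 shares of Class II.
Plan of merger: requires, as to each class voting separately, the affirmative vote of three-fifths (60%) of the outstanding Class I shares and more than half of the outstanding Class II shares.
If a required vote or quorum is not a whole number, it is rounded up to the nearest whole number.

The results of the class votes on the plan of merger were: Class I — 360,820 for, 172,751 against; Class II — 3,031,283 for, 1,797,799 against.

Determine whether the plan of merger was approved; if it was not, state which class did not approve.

Class I: 3/5 of 601191 = 360714.60, rounded up to 360715; 360,715 required, 360,820 in favor — approved.
Class II: a majority of 6062466 is 3031234; 3,031,234 required, 3,031,283 in favor — approved.

Approved — every class gave the required vote.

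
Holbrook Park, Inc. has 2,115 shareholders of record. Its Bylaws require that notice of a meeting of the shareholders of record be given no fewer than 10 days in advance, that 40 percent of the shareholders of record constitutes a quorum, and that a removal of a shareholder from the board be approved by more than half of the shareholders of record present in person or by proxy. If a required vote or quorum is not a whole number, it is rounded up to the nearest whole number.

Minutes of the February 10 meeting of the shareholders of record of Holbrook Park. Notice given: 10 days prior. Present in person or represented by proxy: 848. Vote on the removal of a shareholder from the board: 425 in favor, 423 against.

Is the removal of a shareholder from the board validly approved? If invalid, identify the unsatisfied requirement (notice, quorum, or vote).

Valid — all requirements satisfied.

Notice: 10 days given; 10 required. Satisfied.
Quorum: 40% of 2,115 = 846; 848 present. Satisfied.
Vote: requires a majority of those present (848); a majority of 848 is 425, so 425 needed; 425 in favor. Satisfied.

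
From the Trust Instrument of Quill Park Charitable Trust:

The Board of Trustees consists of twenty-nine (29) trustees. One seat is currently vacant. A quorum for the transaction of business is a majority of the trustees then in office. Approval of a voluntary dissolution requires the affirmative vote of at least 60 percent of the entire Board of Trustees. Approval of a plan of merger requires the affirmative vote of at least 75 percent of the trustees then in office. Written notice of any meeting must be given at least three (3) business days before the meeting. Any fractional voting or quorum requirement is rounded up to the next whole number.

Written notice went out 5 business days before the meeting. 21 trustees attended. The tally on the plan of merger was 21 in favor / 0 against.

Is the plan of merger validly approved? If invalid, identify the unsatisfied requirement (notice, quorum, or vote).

Notice: 5 business days given; 3 required (5 ≥ 3). Satisfied.
Quorum: 21 present; quorum is 15. Satisfied.
Vote: the plan of merger requires three-fourths of the trustees then in office (28). 3/4 of 28 = 21, so 21 affirmative votes are needed; 21 voted in favor. Satisfied.

Valid — all requirements satisfied.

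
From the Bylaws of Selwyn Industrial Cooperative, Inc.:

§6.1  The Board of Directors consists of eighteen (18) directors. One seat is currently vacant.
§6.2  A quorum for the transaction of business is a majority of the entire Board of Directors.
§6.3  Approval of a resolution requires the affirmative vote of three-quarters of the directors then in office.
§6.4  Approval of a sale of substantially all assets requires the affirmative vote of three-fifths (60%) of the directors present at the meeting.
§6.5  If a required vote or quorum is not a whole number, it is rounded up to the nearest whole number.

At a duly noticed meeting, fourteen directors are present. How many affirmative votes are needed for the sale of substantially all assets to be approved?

The sale of substantially all assets requires three-fifths of the directors present (14).
3/5 of 14 = 8.40, rounded up to 9.

9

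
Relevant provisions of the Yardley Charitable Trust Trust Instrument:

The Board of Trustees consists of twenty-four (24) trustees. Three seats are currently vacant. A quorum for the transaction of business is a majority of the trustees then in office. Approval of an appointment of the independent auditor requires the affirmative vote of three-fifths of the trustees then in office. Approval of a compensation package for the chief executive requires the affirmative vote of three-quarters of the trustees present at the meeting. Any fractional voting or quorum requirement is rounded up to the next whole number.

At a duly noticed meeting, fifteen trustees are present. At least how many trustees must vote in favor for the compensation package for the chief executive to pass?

12

The compensation package for the chief executive requires three-fourths of the trustees present (15).
3/4 of 15 = 11.25, rounded up to 12.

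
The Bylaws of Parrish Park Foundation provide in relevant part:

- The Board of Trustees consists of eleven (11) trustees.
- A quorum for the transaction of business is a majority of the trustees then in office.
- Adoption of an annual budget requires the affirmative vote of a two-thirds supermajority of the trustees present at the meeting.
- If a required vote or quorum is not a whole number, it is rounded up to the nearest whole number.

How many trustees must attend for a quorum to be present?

A majority of 11 is 6.

6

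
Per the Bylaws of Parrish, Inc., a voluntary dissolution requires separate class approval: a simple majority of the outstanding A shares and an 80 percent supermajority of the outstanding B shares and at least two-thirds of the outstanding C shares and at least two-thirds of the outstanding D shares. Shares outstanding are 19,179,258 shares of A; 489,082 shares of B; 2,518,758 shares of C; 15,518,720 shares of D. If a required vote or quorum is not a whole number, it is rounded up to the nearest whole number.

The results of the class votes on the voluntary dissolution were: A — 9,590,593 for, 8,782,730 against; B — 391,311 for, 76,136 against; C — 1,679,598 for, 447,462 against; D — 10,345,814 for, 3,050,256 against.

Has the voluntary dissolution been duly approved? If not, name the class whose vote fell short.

Approved — every class gave the required vote.

A: a majority of 19179258 is 9589630; 9,589,630 required, 9,590,593 in favor — approved.
B: 4/5 of 489082 = 391265.60, rounded up to 391266; 391,266 required, 391,311 in favor — approved.
C: 2/3 of 2518758 = 1679172; 1,679,172 required, 1,679,598 in favor — approved.
D: 2/3 of 15518720 = 10345813.33, rounded up to 10345814; 10,345,814 required, 10,345,814 in favor — approved.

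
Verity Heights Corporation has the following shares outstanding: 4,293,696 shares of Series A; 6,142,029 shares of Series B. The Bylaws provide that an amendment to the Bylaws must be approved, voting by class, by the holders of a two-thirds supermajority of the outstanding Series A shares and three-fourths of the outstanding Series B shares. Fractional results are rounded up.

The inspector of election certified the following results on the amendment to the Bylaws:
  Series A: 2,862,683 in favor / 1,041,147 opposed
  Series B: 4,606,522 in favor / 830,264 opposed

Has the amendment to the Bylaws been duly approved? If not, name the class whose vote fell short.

Series A: 2/3 of 4293696 = 2862464; 2,862,464 required, 2,862,683 in favor — approved.
Series B: 3/4 of 6142029 = 4606521.75, rounded up to 4606522; 4,606,522 required, 4,606,522 in favor — approved.

Approved — every class gave the required vote.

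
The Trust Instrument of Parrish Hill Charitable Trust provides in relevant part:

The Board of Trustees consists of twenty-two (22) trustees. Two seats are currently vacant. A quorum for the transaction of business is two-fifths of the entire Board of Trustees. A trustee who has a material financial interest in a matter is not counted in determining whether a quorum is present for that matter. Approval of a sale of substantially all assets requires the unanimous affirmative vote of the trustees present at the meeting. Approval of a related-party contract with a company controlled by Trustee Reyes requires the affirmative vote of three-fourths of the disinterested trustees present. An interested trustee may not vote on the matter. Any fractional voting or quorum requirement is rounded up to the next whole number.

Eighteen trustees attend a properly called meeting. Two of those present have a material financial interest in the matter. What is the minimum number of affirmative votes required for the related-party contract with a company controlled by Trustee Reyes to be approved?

12

The related-party contract with a company controlled by Trustee Reyes requires three-fourths of the disinterested trustees present (18 − 2 = 16).
3/4 of 16 = 12.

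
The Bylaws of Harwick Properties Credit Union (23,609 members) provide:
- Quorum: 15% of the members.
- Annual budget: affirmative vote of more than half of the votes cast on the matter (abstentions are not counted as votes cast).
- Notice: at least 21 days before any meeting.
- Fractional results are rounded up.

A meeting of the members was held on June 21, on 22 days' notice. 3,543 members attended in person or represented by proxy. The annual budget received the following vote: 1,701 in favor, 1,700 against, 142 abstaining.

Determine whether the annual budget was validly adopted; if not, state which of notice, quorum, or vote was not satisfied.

Notice: 22 days given; 21 required. Satisfied.
Quorum: 15% of 23,609 = 3,541.35, rounded up to 3,542; 3,543 present. Satisfied.
Vote: requires a majority of the votes cast (3,543 − 142 abstaining = 3,401); a majority of 3401 is 1701, so 1,701 needed; 1,701 in favor. Satisfied.

Valid — all requirements satisfied.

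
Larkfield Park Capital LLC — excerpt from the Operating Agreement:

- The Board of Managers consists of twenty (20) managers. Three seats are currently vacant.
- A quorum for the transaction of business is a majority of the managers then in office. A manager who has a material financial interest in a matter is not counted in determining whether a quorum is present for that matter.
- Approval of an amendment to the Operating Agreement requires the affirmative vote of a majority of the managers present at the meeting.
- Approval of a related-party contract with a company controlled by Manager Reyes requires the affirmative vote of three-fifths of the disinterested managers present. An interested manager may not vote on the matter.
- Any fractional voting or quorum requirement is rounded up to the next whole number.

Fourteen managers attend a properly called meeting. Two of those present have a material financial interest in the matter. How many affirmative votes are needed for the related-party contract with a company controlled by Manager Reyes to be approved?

8

The related-party contract with a company controlled by Manager Reyes requires three-fifths of the disinterested managers present (14 − 2 = 12).
3/5 of 12 = 7.20, rounded up to 8.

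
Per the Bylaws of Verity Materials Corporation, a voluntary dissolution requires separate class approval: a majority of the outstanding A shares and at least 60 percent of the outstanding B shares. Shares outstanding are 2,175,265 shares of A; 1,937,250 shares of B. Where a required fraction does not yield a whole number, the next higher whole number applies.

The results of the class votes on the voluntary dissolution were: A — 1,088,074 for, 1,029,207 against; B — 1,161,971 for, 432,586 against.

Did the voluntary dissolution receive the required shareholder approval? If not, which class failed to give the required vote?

A: a majority of 2175265 is 1087633; 1,087,633 required, 1,088,074 in favor — approved.
B: 3/5 of 1937250 = 1162350; 1,162,350 required, 1,161,971 in favor — not approved.

Not approved — the B shares did not give the required vote.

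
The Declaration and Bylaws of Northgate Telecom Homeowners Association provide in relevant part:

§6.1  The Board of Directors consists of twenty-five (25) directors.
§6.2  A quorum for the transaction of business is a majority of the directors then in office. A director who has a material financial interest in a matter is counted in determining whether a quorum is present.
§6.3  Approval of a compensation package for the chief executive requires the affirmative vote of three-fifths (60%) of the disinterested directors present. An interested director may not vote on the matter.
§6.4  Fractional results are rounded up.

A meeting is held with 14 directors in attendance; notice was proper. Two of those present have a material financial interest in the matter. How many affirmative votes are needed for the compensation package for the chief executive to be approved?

8

The compensation package for the chief executive requires three-fifths of the disinterested directors present (14 − 2 = 12).
3/5 of 12 = 7.20, rounded up to 8.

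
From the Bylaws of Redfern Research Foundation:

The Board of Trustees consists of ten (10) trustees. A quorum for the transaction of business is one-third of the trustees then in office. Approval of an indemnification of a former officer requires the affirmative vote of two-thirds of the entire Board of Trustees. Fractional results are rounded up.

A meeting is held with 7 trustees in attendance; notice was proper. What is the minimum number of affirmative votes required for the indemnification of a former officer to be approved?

The indemnification of a former officer requires two-thirds of the entire Board of Trustees (10).
2/3 of 10 = 6.67, rounded up to 7.

7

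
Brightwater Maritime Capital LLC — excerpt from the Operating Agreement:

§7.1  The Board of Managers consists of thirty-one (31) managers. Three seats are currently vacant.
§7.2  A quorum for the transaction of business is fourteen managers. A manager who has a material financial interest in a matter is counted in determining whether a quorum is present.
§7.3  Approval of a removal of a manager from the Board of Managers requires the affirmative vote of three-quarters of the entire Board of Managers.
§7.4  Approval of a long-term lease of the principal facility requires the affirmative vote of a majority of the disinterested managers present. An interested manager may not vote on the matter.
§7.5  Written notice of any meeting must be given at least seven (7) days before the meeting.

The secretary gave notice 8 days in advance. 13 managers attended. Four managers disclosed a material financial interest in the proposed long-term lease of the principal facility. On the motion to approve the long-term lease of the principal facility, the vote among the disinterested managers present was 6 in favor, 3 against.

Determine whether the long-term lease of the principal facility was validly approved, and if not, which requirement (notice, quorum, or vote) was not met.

Notice: 8 days given; 7 required (8 ≥ 7). Satisfied.
Quorum: 13 present (interested managers count toward quorum); quorum is 14. Not satisfied.
Vote: the long-term lease of the principal facility requires a majority of the disinterested managers present (13 − 4 = 9). A majority of 9 is 5, so 5 affirmative votes are needed; 6 voted in favor. Satisfied. (Moot — without a quorum no business can be validly transacted.)

Invalid — quorum requirement not satisfied.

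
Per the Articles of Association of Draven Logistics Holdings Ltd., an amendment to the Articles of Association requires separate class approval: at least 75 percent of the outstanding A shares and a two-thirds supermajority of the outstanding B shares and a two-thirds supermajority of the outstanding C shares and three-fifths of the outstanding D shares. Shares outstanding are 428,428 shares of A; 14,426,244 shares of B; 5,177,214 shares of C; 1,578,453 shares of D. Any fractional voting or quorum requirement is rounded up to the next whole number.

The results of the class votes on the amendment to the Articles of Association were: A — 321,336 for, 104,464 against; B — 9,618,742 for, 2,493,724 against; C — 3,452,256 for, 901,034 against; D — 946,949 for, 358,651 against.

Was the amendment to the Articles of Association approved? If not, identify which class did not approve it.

Not approved — the D shares did not give the required vote.

A: 3/4 of 428428 = 321321; 321,321 required, 321,336 in favor — approved.
B: 2/3 of 14426244 = 9617496; 9,617,496 required, 9,618,742 in favor — approved.
C: 2/3 of 5177214 = 3451476; 3,451,476 required, 3,452,256 in favor — approved.
D: 3/5 of 1578453 = 947071.80, rounded up to 947072; 947,072 required, 946,949 in favor — not approved.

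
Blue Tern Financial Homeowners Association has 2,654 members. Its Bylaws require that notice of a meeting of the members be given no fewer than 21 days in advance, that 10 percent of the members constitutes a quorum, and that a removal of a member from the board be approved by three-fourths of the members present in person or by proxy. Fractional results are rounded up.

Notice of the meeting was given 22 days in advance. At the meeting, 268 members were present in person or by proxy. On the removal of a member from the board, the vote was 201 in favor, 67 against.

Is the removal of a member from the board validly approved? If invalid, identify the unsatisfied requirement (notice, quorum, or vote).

Notice: 22 days given; 21 required. Satisfied.
Quorum: 10% of 2,654 = 265.40, rounded up to 266; 268 present. Satisfied.
Vote: requires three-fourths of those present (268); 3/4 of 268 = 201, so 201 needed; 201 in favor. Satisfied.

Valid — all requirements satisfied.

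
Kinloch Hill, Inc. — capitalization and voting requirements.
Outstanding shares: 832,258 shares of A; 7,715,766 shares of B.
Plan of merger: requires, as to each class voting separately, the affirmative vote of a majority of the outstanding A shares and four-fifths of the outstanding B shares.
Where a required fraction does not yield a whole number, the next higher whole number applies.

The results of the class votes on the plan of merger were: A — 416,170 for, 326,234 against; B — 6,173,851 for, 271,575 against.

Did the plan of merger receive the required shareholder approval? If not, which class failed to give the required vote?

A: a majority of 832258 is 416130; 416,130 required, 416,170 in favor — approved.
B: 4/5 of 7715766 = 6172612.80, rounded up to 6172613; 6,172,613 required, 6,173,851 in favor — approved.

Approved — every class gave the required vote.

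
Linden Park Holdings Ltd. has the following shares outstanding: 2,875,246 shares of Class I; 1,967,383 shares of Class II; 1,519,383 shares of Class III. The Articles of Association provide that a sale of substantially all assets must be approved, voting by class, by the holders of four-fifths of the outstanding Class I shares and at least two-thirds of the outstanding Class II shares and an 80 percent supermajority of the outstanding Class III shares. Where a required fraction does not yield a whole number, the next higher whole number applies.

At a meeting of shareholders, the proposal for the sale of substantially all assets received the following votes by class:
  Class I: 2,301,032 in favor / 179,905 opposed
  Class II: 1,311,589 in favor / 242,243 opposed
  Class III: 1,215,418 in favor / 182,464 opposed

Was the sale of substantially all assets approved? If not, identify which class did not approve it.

Class I: 4/5 of 2875246 = 2300196.80, rounded up to 2300197; 2,300,197 required, 2,301,032 in favor — approved.
Class II: 2/3 of 1967383 = 1311588.67, rounded up to 1311589; 1,311,589 required, 1,311,589 in favor — approved.
Class III: 4/5 of 1519383 = 1215506.40, rounded up to 1215507; 1,215,507 required, 1,215,418 in favor — not approved.

Not approved — the Class III shares did not give the required vote.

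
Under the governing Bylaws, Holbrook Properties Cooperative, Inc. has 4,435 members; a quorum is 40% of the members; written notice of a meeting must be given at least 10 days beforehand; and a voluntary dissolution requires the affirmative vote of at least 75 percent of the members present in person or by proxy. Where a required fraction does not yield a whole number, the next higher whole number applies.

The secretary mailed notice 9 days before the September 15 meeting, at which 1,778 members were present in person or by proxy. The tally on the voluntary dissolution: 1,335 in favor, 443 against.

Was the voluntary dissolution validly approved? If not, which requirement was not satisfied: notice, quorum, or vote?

Notice: 9 days given; 10 required. Not satisfied.
Quorum: 40% of 4,435 = 1,774; 1,778 present. Satisfied.
Vote: requires three-fourths of those present (1,778); 3/4 of 1778 = 1333.50, rounded up to 1334, so 1,334 needed; 1,335 in favor. Satisfied.

Invalid — notice requirement not satisfied.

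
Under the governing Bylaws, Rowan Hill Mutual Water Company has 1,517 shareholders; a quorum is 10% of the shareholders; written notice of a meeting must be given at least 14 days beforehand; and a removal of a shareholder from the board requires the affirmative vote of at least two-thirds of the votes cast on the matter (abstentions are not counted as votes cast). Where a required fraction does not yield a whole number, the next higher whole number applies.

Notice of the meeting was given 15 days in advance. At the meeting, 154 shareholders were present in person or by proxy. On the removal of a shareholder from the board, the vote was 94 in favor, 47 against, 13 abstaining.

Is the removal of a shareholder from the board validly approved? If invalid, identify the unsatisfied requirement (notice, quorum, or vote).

Valid — all requirements satisfied.

Notice: 15 days given; 14 required. Satisfied.
Quorum: 10% of 1,517 = 151.70, rounded up to 152; 154 present. Satisfied.
Vote: requires two-thirds of the votes cast (154 − 13 abstaining = 141); 2/3 of 141 = 94, so 94 needed; 94 in favor. Satisfied.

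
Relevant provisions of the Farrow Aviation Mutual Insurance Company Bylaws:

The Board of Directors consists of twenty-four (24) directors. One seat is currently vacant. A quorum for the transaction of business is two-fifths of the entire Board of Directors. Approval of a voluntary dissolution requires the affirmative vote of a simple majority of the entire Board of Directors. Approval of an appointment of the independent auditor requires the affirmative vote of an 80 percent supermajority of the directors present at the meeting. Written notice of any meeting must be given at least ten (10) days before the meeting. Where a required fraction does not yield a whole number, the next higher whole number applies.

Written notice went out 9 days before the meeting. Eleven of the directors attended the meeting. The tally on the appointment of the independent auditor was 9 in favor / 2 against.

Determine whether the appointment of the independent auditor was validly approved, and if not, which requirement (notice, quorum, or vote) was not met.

Invalid — notice requirement not satisfied.

Notice: 9 days given; 10 required (9 < 10). Not satisfied.
Quorum: 11 present; quorum is 10. Satisfied.
Vote: the appointment of the independent auditor requires four-fifths of the directors present (11). 4/5 of 11 = 8.80, rounded up to 9, so 9 affirmative votes are needed; 9 voted in favor. Satisfied.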